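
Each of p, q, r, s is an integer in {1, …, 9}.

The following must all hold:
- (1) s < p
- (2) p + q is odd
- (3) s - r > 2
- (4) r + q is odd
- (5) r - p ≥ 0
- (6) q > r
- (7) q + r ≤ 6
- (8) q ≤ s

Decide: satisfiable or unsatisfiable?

Unsatisfiable

Constraints 1, 5, 6, and 8 give q ≤ s, s < p, p ≤ r, r < q. Chaining: q ≤ s < p ≤ r < q, which forces q < q — impossible.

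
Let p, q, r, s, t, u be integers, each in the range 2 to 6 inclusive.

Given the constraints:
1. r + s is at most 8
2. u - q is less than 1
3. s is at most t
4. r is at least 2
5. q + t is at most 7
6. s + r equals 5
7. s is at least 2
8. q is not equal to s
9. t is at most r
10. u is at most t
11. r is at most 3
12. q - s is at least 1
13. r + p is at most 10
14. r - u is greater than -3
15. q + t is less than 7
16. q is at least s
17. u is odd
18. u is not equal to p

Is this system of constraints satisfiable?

Satisfiable

Take p = 4, q = 3, r = 3, s = 2, t = 3, u = 3. Then constraint 1: r + s = 5; constraint 2: u - q = 0; constraint 5: q + t = 6, and every other listed constraint is also met.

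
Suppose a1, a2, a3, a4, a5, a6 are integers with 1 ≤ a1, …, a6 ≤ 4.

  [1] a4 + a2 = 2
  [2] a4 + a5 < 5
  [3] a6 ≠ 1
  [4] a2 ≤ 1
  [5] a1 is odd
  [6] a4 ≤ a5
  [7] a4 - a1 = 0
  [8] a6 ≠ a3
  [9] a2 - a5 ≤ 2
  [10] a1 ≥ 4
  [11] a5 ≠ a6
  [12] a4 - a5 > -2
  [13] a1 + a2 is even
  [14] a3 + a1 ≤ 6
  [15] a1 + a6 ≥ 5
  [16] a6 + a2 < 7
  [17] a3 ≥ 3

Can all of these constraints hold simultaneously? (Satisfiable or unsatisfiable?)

Unsatisfiable

From constraint 17: a3 ≥ 3. From constraint 10: a1 ≥ 4. Hence a3 + a1 ≥ 7. But constraint 14 requires a3 + a1 ≤ 6, and 6 < 7. Contradiction.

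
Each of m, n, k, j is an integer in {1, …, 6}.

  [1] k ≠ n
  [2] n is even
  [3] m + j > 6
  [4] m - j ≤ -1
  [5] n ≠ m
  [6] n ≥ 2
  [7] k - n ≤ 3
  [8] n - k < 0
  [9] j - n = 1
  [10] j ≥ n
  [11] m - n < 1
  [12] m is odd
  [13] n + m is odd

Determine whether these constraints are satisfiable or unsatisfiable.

Satisfiable

Try m = 3, n = 4, k = 5, j = 5.
Check constraint 3: m + j = 8; constraint 4: m - j = -2. The remaining constraints are straightforward to verify.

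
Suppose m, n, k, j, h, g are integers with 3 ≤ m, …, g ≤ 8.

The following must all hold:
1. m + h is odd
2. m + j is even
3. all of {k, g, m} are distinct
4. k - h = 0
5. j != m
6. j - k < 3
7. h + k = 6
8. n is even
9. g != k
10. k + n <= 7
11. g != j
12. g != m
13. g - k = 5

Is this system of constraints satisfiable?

Satisfiable

Take m = 6, n = 4, k = 3, j = 4, h = 3, g = 8. Then constraint 4: k - h = 0; constraint 6: j - k = 1; constraint 7: h + k = 6, and every other listed constraint is also met.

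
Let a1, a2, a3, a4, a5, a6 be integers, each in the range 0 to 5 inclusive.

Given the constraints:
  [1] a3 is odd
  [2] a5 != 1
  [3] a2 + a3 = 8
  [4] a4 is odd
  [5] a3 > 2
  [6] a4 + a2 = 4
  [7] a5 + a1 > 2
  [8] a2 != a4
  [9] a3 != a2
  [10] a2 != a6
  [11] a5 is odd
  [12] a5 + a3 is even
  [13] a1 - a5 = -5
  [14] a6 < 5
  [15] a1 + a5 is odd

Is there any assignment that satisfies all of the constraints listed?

Satisfiable

Setting (a1, a2, a3, a4, a5, a6) = (0, 3, 5, 1, 5, 4) satisfies everything: constraint 3: a2 + a3 = 8; constraint 6: a4 + a2 = 4, and the others follow.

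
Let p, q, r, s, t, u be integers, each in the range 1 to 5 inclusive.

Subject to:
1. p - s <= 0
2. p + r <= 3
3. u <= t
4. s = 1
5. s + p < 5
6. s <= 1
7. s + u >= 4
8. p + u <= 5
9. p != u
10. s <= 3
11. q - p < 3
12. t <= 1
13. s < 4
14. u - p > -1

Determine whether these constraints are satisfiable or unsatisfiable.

Unsatisfiable

From constraint 6: s ≤ 1. From constraints 3 and 12: u ≤ t ≤ 1. Hence s + u ≤ 2. But constraint 7 requires s + u ≥ 4, and 4 > 2. Contradiction.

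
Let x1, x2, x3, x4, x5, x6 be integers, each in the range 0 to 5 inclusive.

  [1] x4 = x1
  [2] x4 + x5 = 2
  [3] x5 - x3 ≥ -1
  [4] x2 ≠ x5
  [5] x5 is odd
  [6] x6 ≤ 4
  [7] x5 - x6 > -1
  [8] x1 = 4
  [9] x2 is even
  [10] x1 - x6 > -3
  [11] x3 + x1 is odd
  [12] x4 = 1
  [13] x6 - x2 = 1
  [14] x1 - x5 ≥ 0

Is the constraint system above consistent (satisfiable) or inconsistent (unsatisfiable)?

Constraint 12 fixes x4 = 1 and constraint 8 fixes x1 = 4, but constraint 1 requires x4 = x1. Since 1 ≠ 4, contradiction.

Unsatisfiable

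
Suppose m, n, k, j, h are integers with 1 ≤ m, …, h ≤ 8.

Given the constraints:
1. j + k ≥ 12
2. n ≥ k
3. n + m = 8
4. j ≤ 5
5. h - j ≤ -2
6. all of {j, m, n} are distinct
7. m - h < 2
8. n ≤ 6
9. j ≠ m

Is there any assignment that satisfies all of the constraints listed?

Unsatisfiable

From constraint 4: j ≤ 5. From constraints 2 and 8: k ≤ n ≤ 6. Hence j + k ≤ 11. But constraint 1 requires j + k ≥ 12, and 12 > 11. Contradiction.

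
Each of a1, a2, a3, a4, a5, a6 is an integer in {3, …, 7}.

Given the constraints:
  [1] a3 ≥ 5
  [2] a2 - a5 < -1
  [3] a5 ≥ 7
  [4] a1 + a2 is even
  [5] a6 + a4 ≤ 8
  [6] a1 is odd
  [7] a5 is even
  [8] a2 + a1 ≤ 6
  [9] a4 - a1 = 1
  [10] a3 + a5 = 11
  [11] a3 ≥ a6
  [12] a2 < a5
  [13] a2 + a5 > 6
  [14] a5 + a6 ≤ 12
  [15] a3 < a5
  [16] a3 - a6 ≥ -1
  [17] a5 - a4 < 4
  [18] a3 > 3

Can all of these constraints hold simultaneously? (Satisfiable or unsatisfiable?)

Unsatisfiable

From constraint 1: a3 ≥ 5. From constraint 3: a5 ≥ 7. Hence a3 + a5 ≥ 12. But constraint 10 requires a3 + a5 = 11, and 11 < 12. Contradiction.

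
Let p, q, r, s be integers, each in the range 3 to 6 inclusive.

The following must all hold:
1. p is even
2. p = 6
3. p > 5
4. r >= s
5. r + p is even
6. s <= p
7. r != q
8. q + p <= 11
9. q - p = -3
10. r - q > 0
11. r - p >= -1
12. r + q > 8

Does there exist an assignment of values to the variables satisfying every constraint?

Satisfiable

Try p = 6, q = 3, r = 6, s = 6.
Check constraint 8: q + p = 9; constraint 9: q - p = -3. The remaining constraints are straightforward to verify.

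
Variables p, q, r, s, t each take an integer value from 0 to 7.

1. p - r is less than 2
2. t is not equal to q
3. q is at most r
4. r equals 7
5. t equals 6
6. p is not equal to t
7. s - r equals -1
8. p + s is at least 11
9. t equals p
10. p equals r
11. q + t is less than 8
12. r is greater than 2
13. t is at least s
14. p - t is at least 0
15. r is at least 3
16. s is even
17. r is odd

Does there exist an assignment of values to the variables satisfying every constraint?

Constraint 5 fixes t = 6 and constraint 4 fixes r = 7. Constraints 9 and 10 give t = p = r, so t = r. But 6 ≠ 7 — contradiction.

Unsatisfiable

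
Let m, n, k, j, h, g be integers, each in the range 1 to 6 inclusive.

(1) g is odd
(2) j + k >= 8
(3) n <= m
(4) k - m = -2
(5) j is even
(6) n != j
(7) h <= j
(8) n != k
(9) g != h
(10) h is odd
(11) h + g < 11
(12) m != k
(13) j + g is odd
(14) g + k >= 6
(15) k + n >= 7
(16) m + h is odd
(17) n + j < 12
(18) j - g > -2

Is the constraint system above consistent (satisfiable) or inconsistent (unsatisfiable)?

One satisfying assignment is m = 6, n = 3, k = 4, j = 6, h = 3, g = 5.
For the less obvious constraints — constraint 2: j + k = 10; constraint 4: k - m = -2 — and the others hold by inspection.

Satisfiable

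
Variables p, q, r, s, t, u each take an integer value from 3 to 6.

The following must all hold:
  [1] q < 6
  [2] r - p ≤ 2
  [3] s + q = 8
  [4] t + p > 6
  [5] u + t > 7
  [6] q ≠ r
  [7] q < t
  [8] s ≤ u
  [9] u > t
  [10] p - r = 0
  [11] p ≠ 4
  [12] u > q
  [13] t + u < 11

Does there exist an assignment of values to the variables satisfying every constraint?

Satisfiable

Try p = 5, q = 3, r = 5, s = 5, t = 4, u = 5.
Check constraint 2: r - p = 0; constraint 3: s + q = 8; constraint 4: t + p = 9. The remaining constraints are straightforward to verify.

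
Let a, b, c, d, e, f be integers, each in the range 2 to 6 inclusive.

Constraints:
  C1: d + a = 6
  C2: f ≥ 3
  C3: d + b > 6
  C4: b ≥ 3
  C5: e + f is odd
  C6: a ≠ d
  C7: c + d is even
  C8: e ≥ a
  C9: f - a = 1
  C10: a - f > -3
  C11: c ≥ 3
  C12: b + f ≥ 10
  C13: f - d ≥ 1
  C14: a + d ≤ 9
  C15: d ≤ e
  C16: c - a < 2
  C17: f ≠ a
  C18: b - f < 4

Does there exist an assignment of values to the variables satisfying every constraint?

Satisfiable

One satisfying assignment is a = 4, b = 6, c = 4, d = 2, e = 4, f = 5.
For the less obvious constraints — constraint 1: d + a = 6; constraint 3: d + b = 8 — and the others hold by inspection.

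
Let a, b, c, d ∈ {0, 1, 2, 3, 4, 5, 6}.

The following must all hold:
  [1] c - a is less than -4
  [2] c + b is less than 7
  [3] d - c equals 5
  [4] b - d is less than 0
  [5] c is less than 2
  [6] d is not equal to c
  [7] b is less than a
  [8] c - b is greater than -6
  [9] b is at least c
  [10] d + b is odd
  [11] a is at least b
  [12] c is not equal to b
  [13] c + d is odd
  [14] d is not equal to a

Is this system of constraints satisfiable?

Setting (a, b, c, d) = (6, 4, 0, 5) satisfies everything: constraint 1: c - a = -6; constraint 2: c + b = 4; constraint 3: d - c = 5, and the others follow.

Satisfiable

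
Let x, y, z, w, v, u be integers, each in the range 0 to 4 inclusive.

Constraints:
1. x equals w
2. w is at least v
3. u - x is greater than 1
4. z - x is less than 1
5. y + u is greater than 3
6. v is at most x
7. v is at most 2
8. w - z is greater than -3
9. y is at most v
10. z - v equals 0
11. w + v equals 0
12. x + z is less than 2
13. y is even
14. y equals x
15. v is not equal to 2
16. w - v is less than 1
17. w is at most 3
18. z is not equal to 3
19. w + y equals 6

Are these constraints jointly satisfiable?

From constraint 17: w ≤ 3. From constraints 7 and 9: y ≤ v ≤ 2. Hence w + y ≤ 5. But constraint 19 requires w + y = 6, and 6 > 5. Contradiction.

Unsatisfiable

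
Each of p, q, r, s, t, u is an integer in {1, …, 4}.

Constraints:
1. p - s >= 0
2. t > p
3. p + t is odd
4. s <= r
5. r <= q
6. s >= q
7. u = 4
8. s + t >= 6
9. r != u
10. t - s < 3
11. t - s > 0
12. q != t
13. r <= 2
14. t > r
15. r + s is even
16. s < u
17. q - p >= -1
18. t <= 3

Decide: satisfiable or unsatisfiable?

Unsatisfiable

From constraints 4 and 13: s ≤ r ≤ 2. From constraint 18: t ≤ 3. Hence s + t ≤ 5. But constraint 8 requires s + t ≥ 6, and 6 > 5. Contradiction.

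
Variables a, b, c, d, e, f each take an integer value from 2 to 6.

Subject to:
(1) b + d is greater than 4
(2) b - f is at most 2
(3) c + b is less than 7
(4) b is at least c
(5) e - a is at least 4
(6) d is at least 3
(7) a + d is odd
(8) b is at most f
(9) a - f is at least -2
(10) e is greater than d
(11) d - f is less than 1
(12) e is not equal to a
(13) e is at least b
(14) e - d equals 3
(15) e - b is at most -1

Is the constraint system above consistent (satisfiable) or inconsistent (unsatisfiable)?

Constraints 2, 5, 9, and 15 give a − f ≥ -2, f − b ≥ -2, b − e ≥ 1, e − a ≥ 4.
Adding all 4 inequalities: the left sides telescope to 0, and the right sides sum to (-2) + (-2) + 1 + 4 = 1. So 0 ≥ 1, which is false.

Unsatisfiable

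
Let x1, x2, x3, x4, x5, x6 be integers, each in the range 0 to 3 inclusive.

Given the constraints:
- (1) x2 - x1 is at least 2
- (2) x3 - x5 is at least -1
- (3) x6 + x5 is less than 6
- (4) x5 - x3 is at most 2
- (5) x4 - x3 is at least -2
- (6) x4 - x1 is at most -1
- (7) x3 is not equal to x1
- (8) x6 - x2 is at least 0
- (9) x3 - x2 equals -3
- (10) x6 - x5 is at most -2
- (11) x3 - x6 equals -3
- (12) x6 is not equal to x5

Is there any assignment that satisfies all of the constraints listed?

Unsatisfiable

Constraints 1, 4, 5, 6, 8, and 10 give x3 − x5 ≥ -2, x5 − x6 ≥ 2, x6 − x2 ≥ 0, x2 − x1 ≥ 2, x1 − x4 ≥ 1, x4 − x3 ≥ -2.
Adding all 6 inequalities: the left sides telescope to 0, and the right sides sum to (-2) + 2 + 0 + 2 + 1 + (-2) = 1. So 0 ≥ 1, which is false.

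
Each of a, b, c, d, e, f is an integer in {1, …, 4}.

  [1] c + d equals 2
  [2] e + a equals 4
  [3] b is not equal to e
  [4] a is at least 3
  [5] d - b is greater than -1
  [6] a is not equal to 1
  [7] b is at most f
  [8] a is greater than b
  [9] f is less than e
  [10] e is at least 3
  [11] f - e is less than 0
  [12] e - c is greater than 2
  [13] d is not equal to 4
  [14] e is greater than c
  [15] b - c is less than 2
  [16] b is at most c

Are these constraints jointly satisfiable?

Unsatisfiable

From constraint 10: e ≥ 3. From constraint 4: a ≥ 3. Hence e + a ≥ 6. But constraint 2 requires e + a = 4, and 4 < 6. Contradiction.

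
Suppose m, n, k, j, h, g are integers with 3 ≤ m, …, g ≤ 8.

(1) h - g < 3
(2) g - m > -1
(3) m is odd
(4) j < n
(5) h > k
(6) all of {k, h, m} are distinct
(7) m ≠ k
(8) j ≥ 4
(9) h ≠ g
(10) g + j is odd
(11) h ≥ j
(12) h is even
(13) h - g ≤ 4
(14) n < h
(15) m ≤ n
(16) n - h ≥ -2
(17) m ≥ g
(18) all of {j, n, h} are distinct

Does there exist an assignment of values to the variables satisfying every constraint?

Try m = 7, n = 7, k = 5, j = 4, h = 8, g = 7.
Check constraint 1: h - g = 1; constraint 2: g - m = 0. The remaining constraints are straightforward to verify.

Satisfiable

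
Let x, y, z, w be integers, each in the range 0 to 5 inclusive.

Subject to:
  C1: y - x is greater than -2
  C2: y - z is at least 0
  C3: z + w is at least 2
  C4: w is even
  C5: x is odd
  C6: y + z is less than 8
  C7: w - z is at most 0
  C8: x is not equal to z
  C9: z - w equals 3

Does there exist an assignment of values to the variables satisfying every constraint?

Try x = 5, y = 4, z = 3, w = 0.
Check constraint 1: y - x = -1; constraint 2: y - z = 1. The remaining constraints are straightforward to verify.

Satisfiable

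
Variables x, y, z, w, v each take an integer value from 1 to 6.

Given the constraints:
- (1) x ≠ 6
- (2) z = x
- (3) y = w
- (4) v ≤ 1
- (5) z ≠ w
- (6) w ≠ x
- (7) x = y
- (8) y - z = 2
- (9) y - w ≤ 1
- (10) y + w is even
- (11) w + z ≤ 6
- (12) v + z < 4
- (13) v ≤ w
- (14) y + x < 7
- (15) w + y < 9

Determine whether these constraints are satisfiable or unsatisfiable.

From constraints 2, 3, and 7, z = x = y = w, so z = w. But constraint 5 says z ≠ w. Contradiction.

Unsatisfiable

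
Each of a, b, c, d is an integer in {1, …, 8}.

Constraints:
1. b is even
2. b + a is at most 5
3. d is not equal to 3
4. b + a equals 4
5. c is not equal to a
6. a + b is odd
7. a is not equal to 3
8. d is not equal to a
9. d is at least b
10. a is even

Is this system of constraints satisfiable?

Constraint 10 makes a even and constraint 1 makes b even, so a + b must be even. Constraint 6 says a + b is odd — contradiction.

Unsatisfiable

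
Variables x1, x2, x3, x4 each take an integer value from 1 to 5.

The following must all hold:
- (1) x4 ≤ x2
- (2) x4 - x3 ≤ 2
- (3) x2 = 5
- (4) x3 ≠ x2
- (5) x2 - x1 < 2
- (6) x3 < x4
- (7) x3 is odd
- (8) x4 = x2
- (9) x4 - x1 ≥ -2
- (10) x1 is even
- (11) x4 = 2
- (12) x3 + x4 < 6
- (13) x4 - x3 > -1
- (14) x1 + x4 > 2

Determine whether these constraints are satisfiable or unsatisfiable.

Unsatisfiable

Constraint 11 fixes x4 = 2 and constraint 3 fixes x2 = 5, but constraint 8 requires x4 = x2. Since 2 ≠ 5, contradiction.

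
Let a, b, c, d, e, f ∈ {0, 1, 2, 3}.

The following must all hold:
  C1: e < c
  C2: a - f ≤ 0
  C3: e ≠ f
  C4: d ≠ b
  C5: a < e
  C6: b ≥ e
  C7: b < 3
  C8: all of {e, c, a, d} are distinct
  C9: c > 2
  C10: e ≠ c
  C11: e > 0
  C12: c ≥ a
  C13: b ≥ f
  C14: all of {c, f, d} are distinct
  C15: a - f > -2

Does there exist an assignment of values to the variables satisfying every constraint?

Satisfiable

Setting (a, b, c, d, e, f) = (0, 1, 3, 2, 1, 0) satisfies everything: constraint 2: a - f = 0; constraint 8: values 1, 3, 0, 2 are distinct; constraint 15: a - f = 0, and the others follow.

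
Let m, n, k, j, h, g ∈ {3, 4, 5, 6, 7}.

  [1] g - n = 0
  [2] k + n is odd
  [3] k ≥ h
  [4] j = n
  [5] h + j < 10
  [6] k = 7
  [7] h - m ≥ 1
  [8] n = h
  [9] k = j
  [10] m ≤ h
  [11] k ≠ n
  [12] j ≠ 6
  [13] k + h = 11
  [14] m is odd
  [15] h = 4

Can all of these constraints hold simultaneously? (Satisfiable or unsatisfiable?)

Unsatisfiable

Constraint 6 fixes k = 7 and constraint 15 fixes h = 4. Constraints 4, 8, and 9 give k = j = n = h, so k = h. But 7 ≠ 4 — contradiction.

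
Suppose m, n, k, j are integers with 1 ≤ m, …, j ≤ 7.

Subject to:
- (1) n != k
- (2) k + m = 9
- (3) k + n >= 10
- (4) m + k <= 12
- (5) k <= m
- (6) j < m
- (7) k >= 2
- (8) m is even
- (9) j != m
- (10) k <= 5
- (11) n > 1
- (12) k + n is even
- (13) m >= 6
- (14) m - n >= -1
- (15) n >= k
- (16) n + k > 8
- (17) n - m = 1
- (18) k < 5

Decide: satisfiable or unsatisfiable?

Satisfiable

Try m = 6, n = 7, k = 3, j = 3.
Check constraint 2: k + m = 9; constraint 3: k + n = 10. The remaining constraints are straightforward to verify.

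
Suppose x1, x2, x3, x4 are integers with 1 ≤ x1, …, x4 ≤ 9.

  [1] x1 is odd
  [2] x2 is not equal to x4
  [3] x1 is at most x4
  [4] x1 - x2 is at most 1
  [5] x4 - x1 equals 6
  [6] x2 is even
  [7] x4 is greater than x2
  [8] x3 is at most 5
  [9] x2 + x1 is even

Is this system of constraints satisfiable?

Constraint 6 makes x2 even and constraint 1 makes x1 odd, so x2 + x1 must be odd. Constraint 9 says x2 + x1 is even — contradiction.

Unsatisfiable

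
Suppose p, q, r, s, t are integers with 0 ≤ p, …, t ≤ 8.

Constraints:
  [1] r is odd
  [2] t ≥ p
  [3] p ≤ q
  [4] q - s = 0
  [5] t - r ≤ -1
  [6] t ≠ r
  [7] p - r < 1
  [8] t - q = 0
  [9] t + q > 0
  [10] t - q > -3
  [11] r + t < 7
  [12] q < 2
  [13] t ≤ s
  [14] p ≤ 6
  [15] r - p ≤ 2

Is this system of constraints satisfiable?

The assignment p = 1, q = 1, r = 3, s = 1, t = 1 works:
  constraint 4 holds since q - s = 0.
  constraint 5 holds since t - r = -2.
The rest check out directly.

Satisfiable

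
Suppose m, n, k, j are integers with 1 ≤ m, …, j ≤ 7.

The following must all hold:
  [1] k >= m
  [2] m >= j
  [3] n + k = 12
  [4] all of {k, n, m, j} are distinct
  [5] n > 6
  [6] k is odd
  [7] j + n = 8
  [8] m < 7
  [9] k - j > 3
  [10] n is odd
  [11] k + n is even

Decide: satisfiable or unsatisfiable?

One satisfying assignment is m = 4, n = 7, k = 5, j = 1.
For the less obvious constraints — constraint 3: n + k = 12; constraint 7: j + n = 8; constraint 9: k - j = 4 — and the others hold by inspection.

Satisfiable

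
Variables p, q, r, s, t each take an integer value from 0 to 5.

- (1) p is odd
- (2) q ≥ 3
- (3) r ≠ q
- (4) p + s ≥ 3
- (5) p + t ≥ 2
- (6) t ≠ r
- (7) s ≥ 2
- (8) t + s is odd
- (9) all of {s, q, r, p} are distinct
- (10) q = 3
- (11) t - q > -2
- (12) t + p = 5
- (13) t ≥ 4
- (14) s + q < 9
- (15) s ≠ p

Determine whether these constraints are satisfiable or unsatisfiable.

Satisfiable

Take p = 1, q = 3, r = 0, s = 5, t = 4. Then constraint 4: p + s = 6; constraint 5: p + t = 5; constraint 11: t - q = 1, and every other listed constraint is also met.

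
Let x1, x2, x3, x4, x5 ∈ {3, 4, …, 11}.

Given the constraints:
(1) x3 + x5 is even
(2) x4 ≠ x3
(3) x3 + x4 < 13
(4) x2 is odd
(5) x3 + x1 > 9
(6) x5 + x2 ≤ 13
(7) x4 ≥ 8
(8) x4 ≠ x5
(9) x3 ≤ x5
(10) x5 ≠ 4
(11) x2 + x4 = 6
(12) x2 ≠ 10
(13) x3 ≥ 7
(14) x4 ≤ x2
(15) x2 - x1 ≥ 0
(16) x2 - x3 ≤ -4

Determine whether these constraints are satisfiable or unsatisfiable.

Unsatisfiable

From constraints 9 and 13: x5 ≥ x3 ≥ 7. From constraints 7 and 14: x2 ≥ x4 ≥ 8. Hence x5 + x2 ≥ 15. But constraint 6 requires x5 + x2 ≤ 13, and 13 < 15. Contradiction.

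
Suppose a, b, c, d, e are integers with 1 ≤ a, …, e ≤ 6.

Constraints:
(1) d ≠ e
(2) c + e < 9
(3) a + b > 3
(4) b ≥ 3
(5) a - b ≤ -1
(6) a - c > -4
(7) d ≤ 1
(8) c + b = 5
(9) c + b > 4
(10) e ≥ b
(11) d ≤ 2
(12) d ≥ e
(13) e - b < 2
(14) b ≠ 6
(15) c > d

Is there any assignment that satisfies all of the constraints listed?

Unsatisfiable

From constraints 4 and 10: e ≥ b and b ≥ 3, so e ≥ 3. From constraints 7 and 12: e ≤ d and d ≤ 1, so e ≤ 1. But 1 < 3, so no value of e works.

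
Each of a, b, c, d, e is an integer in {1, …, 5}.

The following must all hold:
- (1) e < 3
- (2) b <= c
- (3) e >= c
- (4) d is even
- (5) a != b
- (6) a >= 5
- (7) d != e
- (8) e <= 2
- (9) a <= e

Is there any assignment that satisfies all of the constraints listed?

From constraints 6 and 9: e ≥ a and a ≥ 5, so e ≥ 5. From constraint 1: e ≤ 2. But 2 < 5, so no value of e works.

Unsatisfiable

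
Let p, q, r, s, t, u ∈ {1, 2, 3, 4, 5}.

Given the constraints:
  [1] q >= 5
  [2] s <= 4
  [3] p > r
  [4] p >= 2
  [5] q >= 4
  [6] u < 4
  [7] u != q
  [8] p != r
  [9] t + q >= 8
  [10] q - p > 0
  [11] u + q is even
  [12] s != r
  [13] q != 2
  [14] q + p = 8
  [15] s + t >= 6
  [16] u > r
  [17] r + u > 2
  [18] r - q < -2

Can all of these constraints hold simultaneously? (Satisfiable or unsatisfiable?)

Satisfiable

Try p = 3, q = 5, r = 1, s = 2, t = 5, u = 3.
Check constraint 9: t + q = 10; constraint 10: q - p = 2. The remaining constraints are straightforward to verify.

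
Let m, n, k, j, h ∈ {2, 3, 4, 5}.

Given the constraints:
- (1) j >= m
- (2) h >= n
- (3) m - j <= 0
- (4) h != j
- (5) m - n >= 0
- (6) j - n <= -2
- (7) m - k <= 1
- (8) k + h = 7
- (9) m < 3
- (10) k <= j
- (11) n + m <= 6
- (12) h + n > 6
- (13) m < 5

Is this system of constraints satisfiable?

Unsatisfiable

Constraints 3, 5, and 6 give n − j ≥ 2, j − m ≥ 0, m − n ≥ 0.
Adding all 3 inequalities: the left sides telescope to 0, and the right sides sum to 2 + 0 + 0 = 2. So 0 ≥ 2, which is false.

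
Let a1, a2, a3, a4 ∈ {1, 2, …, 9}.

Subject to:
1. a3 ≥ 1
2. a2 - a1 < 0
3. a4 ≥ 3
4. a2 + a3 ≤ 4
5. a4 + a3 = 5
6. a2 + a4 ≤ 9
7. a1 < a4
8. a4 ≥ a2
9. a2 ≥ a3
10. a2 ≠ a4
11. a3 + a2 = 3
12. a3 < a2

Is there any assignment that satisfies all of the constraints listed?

Satisfiable

Setting (a1, a2, a3, a4) = (3, 2, 1, 4) satisfies everything: constraint 2: a2 - a1 = -1; constraint 4: a2 + a3 = 3; constraint 5: a4 + a3 = 5, and the others follow.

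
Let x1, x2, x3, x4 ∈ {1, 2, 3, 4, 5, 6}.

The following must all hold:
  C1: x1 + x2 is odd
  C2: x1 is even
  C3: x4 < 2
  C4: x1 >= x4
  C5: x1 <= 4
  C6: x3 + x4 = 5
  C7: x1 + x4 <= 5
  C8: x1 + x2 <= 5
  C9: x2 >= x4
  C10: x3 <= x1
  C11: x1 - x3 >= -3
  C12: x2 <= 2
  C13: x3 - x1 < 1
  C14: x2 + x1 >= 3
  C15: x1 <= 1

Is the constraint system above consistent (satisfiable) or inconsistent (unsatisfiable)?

Unsatisfiable

From constraints 10 and 15: x3 ≤ x1 ≤ 1. From constraints 9 and 12: x4 ≤ x2 ≤ 2. Hence x3 + x4 ≤ 3. But constraint 6 requires x3 + x4 = 5, and 5 > 3. Contradiction.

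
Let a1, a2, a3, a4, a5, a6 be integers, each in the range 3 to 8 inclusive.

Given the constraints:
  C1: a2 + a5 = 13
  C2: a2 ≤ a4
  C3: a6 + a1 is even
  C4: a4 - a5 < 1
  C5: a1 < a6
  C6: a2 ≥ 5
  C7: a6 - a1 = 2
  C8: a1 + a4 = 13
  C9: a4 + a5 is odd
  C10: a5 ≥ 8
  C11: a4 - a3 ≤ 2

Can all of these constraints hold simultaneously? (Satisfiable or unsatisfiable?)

Satisfiable

Take a1 = 6, a2 = 5, a3 = 5, a4 = 7, a5 = 8, a6 = 8. Then constraint 1: a2 + a5 = 13; constraint 4: a4 - a5 = -1; constraint 7: a6 - a1 = 2, and every other listed constraint is also met.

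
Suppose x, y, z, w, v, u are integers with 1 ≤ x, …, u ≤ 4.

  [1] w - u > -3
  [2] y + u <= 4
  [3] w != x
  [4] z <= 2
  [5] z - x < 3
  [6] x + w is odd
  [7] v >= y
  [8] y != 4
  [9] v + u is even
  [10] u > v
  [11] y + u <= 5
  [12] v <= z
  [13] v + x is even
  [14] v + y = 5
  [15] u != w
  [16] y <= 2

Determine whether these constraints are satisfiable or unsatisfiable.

Unsatisfiable

From constraints 4 and 12: v ≤ z ≤ 2. From constraint 16: y ≤ 2. Hence v + y ≤ 4. But constraint 14 requires v + y = 5, and 5 > 4. Contradiction.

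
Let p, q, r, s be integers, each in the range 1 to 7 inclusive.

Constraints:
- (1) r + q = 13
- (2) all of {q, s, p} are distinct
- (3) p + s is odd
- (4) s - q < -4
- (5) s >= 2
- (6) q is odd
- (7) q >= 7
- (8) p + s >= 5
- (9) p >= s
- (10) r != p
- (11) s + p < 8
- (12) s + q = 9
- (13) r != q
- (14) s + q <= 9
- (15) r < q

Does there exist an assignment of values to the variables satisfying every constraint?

Satisfiable

Setting (p, q, r, s) = (3, 7, 6, 2) satisfies everything: constraint 1: r + q = 13; constraint 4: s - q = -5, and the others follow.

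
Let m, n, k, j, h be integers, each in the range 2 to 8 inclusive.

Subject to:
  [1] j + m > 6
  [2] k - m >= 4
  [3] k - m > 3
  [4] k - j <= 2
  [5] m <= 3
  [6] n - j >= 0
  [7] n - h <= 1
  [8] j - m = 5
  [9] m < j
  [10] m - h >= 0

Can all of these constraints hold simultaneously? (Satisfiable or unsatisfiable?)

Constraints 2, 4, 6, 7, and 10 give n − j ≥ 0, j − k ≥ -2, k − m ≥ 4, m − h ≥ 0, h − n ≥ -1.
Adding all 5 inequalities: the left sides telescope to 0, and the right sides sum to 0 + (-2) + 4 + 0 + (-1) = 1. So 0 ≥ 1, which is false.

Unsatisfiable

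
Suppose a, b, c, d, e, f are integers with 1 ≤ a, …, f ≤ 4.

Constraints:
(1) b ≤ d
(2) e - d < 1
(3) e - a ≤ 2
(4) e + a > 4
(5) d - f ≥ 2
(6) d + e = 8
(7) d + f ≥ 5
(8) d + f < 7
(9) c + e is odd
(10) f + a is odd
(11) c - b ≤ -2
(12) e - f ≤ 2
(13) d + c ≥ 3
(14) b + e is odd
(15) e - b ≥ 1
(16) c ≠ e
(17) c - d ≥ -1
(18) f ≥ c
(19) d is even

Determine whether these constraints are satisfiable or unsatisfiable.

Constraints 5, 11, 12, 15, and 17 give f − e ≥ -2, e − b ≥ 1, b − c ≥ 2, c − d ≥ -1, d − f ≥ 2.
Adding all 5 inequalities: the left sides telescope to 0, and the right sides sum to (-2) + 1 + 2 + (-1) + 2 = 2. So 0 ≥ 2, which is false.

Unsatisfiable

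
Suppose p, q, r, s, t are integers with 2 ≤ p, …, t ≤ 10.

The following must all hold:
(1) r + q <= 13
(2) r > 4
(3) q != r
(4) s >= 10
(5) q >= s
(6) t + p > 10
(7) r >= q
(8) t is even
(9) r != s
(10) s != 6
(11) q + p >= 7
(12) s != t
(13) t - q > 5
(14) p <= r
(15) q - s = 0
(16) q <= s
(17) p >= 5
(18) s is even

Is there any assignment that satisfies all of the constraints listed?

Unsatisfiable

From constraints 14 and 17: r ≥ p ≥ 5. From constraints 4 and 5: q ≥ s ≥ 10. Hence r + q ≥ 15. But constraint 1 requires r + q ≤ 13, and 13 < 15. Contradiction.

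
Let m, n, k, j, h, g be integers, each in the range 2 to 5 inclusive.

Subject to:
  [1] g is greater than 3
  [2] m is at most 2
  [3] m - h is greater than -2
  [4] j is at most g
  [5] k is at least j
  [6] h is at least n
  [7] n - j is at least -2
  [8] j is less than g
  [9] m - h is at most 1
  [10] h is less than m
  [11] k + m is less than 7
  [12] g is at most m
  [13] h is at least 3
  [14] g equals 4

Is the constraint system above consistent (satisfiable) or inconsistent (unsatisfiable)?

From constraint 1: g ≥ 4. From constraints 2 and 12: g ≤ m and m ≤ 2, so g ≤ 2. But 2 < 4, so no value of g works.

Unsatisfiable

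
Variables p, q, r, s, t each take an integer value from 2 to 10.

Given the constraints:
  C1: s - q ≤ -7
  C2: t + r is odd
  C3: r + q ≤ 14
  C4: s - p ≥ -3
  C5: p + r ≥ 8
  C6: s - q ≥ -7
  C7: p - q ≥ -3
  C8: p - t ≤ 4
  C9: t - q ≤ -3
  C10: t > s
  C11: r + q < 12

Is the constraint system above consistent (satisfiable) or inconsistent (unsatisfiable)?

Constraints 1, 4, and 7 give s − p ≥ -3, p − q ≥ -3, q − s ≥ 7.
Adding all 3 inequalities: the left sides telescope to 0, and the right sides sum to (-3) + (-3) + 7 = 1. So 0 ≥ 1, which is false.

Unsatisfiable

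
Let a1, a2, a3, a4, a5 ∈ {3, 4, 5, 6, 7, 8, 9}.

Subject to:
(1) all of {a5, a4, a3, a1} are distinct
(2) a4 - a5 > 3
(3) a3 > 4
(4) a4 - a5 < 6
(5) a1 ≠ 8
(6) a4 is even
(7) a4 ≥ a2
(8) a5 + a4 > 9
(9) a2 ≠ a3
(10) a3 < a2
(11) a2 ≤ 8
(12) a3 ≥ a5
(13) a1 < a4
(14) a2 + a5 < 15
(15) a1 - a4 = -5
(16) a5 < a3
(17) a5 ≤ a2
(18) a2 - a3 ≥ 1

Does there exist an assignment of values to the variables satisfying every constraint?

Satisfiable

Take a1 = 3, a2 = 8, a3 = 5, a4 = 8, a5 = 4. Then constraint 2: a4 - a5 = 4; constraint 4: a4 - a5 = 4; constraint 8: a5 + a4 = 12, and every other listed constraint is also met.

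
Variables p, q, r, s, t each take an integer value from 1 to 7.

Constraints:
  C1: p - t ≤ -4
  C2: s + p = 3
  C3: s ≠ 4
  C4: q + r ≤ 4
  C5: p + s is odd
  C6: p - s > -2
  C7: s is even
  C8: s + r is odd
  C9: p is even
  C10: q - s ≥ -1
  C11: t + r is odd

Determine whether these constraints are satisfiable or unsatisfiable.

Constraint 9 makes p even and constraint 7 makes s even, so p + s must be even. Constraint 5 says p + s is odd — contradiction.

Unsatisfiable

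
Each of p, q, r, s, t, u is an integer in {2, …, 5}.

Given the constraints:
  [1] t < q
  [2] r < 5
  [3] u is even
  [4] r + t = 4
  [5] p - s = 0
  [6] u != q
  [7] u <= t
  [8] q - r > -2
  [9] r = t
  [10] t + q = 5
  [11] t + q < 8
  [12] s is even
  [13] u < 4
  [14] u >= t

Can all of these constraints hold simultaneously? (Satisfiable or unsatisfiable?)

Satisfiable

The assignment p = 2, q = 3, r = 2, s = 2, t = 2, u = 2 works:
  constraint 4 holds since r + t = 4.
  constraint 5 holds since p - s = 0.
The rest check out directly.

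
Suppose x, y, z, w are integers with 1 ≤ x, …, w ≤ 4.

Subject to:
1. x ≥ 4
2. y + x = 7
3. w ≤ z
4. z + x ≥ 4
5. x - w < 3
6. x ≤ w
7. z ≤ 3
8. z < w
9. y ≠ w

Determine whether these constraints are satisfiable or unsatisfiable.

Unsatisfiable

From constraints 1 and 6: w ≥ x and x ≥ 4, so w ≥ 4. From constraints 3 and 7: w ≤ z and z ≤ 3, so w ≤ 3. But 3 < 4, so no value of w works.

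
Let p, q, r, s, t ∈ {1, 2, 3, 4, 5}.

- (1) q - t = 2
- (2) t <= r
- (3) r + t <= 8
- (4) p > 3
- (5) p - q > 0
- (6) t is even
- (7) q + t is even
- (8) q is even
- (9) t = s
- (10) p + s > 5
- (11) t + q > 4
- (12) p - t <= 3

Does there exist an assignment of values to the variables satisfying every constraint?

Satisfiable

Take p = 5, q = 4, r = 3, s = 2, t = 2. Then constraint 1: q - t = 2; constraint 3: r + t = 5, and every other listed constraint is also met.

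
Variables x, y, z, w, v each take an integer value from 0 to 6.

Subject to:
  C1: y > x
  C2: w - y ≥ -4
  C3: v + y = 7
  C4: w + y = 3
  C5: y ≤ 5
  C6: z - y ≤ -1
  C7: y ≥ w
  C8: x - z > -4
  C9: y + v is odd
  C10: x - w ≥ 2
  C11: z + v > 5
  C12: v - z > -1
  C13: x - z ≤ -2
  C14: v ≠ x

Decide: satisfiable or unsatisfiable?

Constraints 2, 6, 10, and 13 give x − w ≥ 2, w − y ≥ -4, y − z ≥ 1, z − x ≥ 2.
Adding all 4 inequalities: the left sides telescope to 0, and the right sides sum to 2 + (-4) + 1 + 2 = 1. So 0 ≥ 1, which is false.

Unsatisfiable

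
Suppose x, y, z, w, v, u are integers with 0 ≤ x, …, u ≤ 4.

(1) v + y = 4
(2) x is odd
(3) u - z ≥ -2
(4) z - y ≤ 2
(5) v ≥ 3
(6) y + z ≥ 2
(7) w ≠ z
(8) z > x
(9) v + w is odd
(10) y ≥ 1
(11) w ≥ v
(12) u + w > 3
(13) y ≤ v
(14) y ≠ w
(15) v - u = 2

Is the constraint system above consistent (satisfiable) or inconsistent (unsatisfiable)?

Satisfiable

One satisfying assignment is x = 1, y = 1, z = 2, w = 4, v = 3, u = 1.
For the less obvious constraints — constraint 1: v + y = 4; constraint 3: u - z = -1 — and the others hold by inspection.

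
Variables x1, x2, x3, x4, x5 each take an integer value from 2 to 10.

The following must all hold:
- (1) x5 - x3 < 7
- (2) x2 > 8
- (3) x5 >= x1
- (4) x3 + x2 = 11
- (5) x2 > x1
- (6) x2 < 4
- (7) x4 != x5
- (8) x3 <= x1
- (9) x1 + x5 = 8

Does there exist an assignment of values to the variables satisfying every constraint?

Unsatisfiable

From constraint 2: x2 ≥ 9. From constraint 6: x2 ≤ 3. But 3 < 9, so no value of x2 works.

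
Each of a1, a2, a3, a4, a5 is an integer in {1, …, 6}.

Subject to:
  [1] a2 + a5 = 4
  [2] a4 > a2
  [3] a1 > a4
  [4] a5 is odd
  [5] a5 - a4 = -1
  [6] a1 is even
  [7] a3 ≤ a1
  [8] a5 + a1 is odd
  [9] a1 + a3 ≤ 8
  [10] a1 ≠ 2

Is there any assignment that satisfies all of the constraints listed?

One satisfying assignment is a1 = 6, a2 = 1, a3 = 1, a4 = 4, a5 = 3.
For the less obvious constraints — constraint 1: a2 + a5 = 4; constraint 5: a5 - a4 = -1; constraint 9: a1 + a3 = 7 — and the others hold by inspection.

Satisfiable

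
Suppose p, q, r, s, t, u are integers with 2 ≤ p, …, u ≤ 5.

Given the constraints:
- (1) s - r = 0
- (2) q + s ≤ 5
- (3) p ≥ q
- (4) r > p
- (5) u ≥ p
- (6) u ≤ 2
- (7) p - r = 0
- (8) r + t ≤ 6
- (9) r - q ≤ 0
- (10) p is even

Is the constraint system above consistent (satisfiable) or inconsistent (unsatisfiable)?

Constraints 3, 4, and 9 give r ≤ q, q ≤ p, p < r. Chaining: r ≤ q ≤ p < r, which forces r < r — impossible.

Unsatisfiable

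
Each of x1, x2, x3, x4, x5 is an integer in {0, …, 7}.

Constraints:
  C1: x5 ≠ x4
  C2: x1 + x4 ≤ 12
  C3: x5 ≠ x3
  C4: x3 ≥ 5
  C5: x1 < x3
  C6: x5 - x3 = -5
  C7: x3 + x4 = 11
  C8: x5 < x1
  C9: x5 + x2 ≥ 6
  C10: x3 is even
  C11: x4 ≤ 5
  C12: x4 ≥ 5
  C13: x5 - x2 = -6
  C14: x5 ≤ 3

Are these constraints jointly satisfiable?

The assignment x1 = 5, x2 = 7, x3 = 6, x4 = 5, x5 = 1 works:
  constraint 2 holds since x1 + x4 = 10.
  constraint 6 holds since x5 - x3 = -5.
  constraint 7 holds since x3 + x4 = 11.
The rest check out directly.

Satisfiable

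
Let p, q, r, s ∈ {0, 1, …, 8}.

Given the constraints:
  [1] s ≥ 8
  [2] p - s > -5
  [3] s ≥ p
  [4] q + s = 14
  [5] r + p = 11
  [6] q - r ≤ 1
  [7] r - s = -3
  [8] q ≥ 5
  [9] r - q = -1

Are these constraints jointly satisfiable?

Satisfiable

Try p = 6, q = 6, r = 5, s = 8.
Check constraint 2: p - s = -2; constraint 4: q + s = 14. The remaining constraints are straightforward to verify.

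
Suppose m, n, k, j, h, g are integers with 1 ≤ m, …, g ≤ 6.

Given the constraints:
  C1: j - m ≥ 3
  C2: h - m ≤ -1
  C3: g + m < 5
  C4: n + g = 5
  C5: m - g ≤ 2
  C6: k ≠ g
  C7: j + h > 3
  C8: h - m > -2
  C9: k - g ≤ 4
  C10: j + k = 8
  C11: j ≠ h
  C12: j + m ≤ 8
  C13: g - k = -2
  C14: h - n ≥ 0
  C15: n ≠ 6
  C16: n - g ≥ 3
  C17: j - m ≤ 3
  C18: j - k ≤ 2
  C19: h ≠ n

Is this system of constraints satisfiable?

Constraints 1, 2, 9, 14, 16, and 18 give h − n ≥ 0, n − g ≥ 3, g − k ≥ -4, k − j ≥ -2, j − m ≥ 3, m − h ≥ 1.
Adding all 6 inequalities: the left sides telescope to 0, and the right sides sum to 0 + 3 + (-4) + (-2) + 3 + 1 = 1. So 0 ≥ 1, which is false.

Unsatisfiable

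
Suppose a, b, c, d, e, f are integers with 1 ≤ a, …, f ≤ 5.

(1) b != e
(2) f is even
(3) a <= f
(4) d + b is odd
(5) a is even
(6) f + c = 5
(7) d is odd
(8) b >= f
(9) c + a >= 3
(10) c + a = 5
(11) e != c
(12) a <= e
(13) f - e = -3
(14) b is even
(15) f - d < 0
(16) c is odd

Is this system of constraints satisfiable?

Satisfiable

Try a = 2, b = 4, c = 3, d = 3, e = 5, f = 2.
Check constraint 6: f + c = 5; constraint 9: c + a = 5; constraint 10: c + a = 5. The remaining constraints are straightforward to verify.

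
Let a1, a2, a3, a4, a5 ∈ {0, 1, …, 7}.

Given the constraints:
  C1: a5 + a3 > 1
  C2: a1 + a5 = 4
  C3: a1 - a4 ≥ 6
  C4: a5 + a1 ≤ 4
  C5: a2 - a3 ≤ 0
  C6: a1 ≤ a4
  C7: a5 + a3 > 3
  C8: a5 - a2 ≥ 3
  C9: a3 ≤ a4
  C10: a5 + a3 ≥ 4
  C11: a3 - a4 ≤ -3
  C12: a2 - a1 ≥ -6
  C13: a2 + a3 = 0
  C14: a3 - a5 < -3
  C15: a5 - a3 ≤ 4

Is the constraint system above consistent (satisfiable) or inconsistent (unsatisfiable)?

Constraints 3, 8, 11, 12, and 15 give a3 − a5 ≥ -4, a5 − a2 ≥ 3, a2 − a1 ≥ -6, a1 − a4 ≥ 6, a4 − a3 ≥ 3.
Adding all 5 inequalities: the left sides telescope to 0, and the right sides sum to (-4) + 3 + (-6) + 6 + 3 = 2. So 0 ≥ 2, which is false.

Unsatisfiable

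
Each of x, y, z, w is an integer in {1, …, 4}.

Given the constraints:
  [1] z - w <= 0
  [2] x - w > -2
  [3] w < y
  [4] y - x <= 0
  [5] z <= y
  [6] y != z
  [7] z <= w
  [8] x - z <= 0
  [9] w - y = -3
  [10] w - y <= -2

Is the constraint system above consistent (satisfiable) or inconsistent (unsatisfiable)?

Unsatisfiable

Constraints 1, 4, 8, and 10 give y − w ≥ 2, w − z ≥ 0, z − x ≥ 0, x − y ≥ 0.
Adding all 4 inequalities: the left sides telescope to 0, and the right sides sum to 2 + 0 + 0 + 0 = 2. So 0 ≥ 2, which is false.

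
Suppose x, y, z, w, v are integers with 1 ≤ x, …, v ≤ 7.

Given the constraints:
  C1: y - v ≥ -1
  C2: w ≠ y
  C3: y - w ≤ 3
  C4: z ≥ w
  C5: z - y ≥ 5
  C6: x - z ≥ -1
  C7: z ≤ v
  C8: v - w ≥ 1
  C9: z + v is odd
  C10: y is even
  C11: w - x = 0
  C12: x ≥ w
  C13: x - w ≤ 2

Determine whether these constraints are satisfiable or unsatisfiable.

Unsatisfiable

Constraints 1, 5, 6, 8, and 13 give z − y ≥ 5, y − v ≥ -1, v − w ≥ 1, w − x ≥ -2, x − z ≥ -1.
Adding all 5 inequalities: the left sides telescope to 0, and the right sides sum to 5 + (-1) + 1 + (-2) + (-1) = 2. So 0 ≥ 2, which is false.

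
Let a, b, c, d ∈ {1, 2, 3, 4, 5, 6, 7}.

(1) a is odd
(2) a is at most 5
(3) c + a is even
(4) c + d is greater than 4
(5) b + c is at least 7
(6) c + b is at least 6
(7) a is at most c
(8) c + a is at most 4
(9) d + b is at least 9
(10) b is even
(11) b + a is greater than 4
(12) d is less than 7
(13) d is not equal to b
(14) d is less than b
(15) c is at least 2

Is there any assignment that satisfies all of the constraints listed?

The assignment a = 1, b = 6, c = 3, d = 3 works:
  constraint 4 holds since c + d = 6.
  constraint 5 holds since b + c = 9.
The rest check out directly.

Satisfiable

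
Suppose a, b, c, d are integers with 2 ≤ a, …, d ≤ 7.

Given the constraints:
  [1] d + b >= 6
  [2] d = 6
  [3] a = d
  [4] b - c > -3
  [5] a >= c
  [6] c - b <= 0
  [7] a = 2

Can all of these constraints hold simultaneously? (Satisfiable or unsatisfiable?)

Unsatisfiable

Constraint 7 fixes a = 2 and constraint 2 fixes d = 6, but constraint 3 requires a = d. Since 2 ≠ 6, contradiction.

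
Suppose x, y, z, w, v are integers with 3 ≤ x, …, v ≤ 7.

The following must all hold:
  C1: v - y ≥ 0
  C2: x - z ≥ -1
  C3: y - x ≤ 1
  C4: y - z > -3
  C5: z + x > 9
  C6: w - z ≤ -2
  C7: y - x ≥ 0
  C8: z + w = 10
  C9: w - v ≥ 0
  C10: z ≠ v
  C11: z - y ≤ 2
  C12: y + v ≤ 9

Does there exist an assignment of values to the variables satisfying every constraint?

Unsatisfiable

Constraints 1, 2, 6, 7, and 9 give w − v ≥ 0, v − y ≥ 0, y − x ≥ 0, x − z ≥ -1, z − w ≥ 2.
Adding all 5 inequalities: the left sides telescope to 0, and the right sides sum to 0 + 0 + 0 + (-1) + 2 = 1. So 0 ≥ 1, which is false.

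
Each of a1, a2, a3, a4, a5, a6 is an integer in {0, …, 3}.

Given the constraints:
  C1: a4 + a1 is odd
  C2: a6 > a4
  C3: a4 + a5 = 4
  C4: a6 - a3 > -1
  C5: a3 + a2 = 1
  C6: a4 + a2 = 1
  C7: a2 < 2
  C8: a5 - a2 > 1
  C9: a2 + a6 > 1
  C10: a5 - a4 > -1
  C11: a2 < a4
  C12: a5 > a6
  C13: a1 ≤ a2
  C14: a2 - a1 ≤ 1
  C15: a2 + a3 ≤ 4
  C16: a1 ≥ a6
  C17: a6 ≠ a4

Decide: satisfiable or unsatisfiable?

Constraints 2, 11, 13, and 16 give a4 < a6, a6 ≤ a1, a1 ≤ a2, a2 < a4. Chaining: a4 < a6 ≤ a1 ≤ a2 < a4, which forces a4 < a4 — impossible.

Unsatisfiable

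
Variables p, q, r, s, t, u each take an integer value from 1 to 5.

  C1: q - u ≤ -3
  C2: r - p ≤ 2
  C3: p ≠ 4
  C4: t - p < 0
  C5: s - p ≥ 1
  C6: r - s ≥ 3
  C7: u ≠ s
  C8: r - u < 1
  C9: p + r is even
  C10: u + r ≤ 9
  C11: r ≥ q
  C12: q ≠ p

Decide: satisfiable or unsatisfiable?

Constraints 2, 5, and 6 give r − s ≥ 3, s − p ≥ 1, p − r ≥ -2.
Adding all 3 inequalities: the left sides telescope to 0, and the right sides sum to 3 + 1 + (-2) = 2. So 0 ≥ 2, which is false.

Unsatisfiable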